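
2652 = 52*51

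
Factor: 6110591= 331^1 * 18461^1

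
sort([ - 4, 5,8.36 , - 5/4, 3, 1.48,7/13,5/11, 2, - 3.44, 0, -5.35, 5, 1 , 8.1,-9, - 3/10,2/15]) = [ - 9, - 5.35,  -  4, - 3.44, - 5/4, - 3/10,0  ,  2/15, 5/11, 7/13, 1,1.48,2,3, 5, 5,8.1,8.36]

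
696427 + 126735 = 823162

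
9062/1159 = 9062/1159 = 7.82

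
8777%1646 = 547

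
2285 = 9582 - 7297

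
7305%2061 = 1122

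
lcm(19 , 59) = 1121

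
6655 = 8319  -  1664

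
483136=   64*7549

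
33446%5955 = 3671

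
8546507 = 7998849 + 547658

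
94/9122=47/4561=0.01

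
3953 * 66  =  260898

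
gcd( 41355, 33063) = 3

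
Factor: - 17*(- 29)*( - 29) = - 17^1*29^2  =  -14297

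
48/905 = 48/905 = 0.05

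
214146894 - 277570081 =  - 63423187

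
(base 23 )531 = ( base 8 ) 5233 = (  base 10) 2715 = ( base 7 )10626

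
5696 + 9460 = 15156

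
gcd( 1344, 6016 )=64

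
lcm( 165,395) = 13035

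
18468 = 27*684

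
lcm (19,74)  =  1406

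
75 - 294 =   -  219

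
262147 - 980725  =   - 718578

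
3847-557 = 3290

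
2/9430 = 1/4715  =  0.00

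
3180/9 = 1060/3 = 353.33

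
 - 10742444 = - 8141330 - 2601114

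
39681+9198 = 48879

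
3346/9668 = 1673/4834 =0.35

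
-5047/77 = -66+5/11 = -65.55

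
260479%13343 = 6962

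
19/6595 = 19/6595=0.00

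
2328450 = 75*31046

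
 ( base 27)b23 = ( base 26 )bog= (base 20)103G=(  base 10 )8076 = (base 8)17614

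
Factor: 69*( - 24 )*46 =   -  2^4*3^2*23^2 = - 76176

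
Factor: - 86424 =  - 2^3*3^1*13^1*277^1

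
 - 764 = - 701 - 63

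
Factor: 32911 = 32911^1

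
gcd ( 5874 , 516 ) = 6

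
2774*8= 22192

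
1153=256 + 897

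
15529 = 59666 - 44137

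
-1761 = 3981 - 5742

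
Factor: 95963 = 7^1 *13709^1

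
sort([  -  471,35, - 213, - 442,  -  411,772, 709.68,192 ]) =[ -471 , -442, - 411 , - 213, 35, 192, 709.68, 772] 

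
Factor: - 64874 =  - 2^1*163^1*199^1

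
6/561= 2/187 = 0.01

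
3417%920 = 657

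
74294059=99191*749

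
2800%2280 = 520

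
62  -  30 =32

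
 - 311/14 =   -  311/14 = - 22.21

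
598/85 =7 +3/85 = 7.04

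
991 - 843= 148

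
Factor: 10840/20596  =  2^1*5^1*19^ ( - 1 ) = 10/19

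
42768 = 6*7128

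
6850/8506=3425/4253 = 0.81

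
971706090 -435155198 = 536550892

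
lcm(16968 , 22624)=67872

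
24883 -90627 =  - 65744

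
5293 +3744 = 9037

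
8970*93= 834210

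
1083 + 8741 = 9824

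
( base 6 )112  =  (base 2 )101100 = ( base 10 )44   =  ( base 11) 40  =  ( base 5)134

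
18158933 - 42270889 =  - 24111956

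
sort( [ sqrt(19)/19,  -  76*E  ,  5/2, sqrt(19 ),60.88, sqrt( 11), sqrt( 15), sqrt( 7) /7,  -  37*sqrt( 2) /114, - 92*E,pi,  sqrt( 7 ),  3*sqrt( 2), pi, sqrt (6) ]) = [  -  92* E ,  -  76*E, - 37*sqrt( 2) /114, sqrt( 19)/19, sqrt (7 ) /7,sqrt( 6), 5/2, sqrt( 7 ), pi,pi, sqrt(11),sqrt( 15 ), 3* sqrt (2), sqrt( 19 ), 60.88]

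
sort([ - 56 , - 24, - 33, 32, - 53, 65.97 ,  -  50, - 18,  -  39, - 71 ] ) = [ - 71, - 56, - 53, - 50, - 39, - 33, - 24, - 18, 32, 65.97] 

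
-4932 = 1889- 6821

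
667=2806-2139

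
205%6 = 1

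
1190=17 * 70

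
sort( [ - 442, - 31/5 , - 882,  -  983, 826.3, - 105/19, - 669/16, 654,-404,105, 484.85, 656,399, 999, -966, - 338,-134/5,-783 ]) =[-983  ,  -  966 , - 882, - 783,-442, - 404, - 338,-669/16, - 134/5,-31/5,  -  105/19,105, 399,484.85, 654,656, 826.3, 999]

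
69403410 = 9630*7207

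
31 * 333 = 10323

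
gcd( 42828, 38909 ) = 1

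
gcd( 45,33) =3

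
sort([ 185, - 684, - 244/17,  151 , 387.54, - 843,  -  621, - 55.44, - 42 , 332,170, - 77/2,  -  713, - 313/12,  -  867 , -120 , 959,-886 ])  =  [ - 886, - 867,- 843, - 713, - 684, - 621, - 120 , - 55.44, - 42, - 77/2, - 313/12, - 244/17, 151,  170,185, 332,387.54, 959 ] 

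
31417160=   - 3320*(-9463)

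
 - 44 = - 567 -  - 523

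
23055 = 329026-305971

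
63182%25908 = 11366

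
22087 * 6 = 132522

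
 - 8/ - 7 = 8/7 = 1.14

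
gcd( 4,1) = 1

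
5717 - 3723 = 1994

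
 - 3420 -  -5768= 2348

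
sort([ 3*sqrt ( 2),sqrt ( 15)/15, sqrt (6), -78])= [ - 78, sqrt (15 )/15,sqrt (6 ),3*sqrt(2)]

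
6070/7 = 867 + 1/7  =  867.14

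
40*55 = 2200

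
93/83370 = 31/27790 = 0.00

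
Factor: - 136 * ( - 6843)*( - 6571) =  - 2^3*3^1 * 17^1*2281^1*6571^1 = -  6115288008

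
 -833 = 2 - 835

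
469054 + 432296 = 901350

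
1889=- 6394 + 8283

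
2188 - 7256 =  - 5068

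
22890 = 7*3270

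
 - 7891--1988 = -5903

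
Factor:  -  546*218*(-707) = 84152796=2^2*3^1*7^2*13^1*101^1  *  109^1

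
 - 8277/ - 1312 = 6 + 405/1312 = 6.31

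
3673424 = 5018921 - 1345497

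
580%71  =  12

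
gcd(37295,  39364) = 1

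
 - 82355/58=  - 1420+5/58 =-1419.91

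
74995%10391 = 2258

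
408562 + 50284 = 458846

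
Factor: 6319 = 71^1*89^1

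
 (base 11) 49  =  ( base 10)53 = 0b110101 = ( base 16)35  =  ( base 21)2B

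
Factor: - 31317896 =  -  2^3*331^1*11827^1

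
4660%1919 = 822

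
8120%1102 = 406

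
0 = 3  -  3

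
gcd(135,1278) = 9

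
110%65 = 45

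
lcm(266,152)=1064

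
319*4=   1276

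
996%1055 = 996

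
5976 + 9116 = 15092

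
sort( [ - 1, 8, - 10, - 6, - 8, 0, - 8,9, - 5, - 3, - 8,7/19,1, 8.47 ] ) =[-10, - 8, - 8, - 8, - 6,-5, - 3, - 1,0, 7/19,1,8, 8.47, 9]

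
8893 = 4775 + 4118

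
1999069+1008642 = 3007711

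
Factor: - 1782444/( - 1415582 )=2^1 *3^1*7^( - 1 )*101113^( - 1)*148537^1 = 891222/707791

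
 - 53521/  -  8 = 53521/8 =6690.12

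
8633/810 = 10+ 533/810 = 10.66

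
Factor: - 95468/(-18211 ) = 2^2*29^1*823^1*18211^( - 1) 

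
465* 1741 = 809565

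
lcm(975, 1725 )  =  22425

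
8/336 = 1/42 = 0.02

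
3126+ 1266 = 4392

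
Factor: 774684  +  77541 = 3^1*5^2*11^1*1033^1= 852225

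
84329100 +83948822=168277922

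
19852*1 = 19852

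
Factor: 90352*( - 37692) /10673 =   -  2^6*3^3*13^(  -  1)*349^1*821^( - 1)*5647^1  =  -3405547584/10673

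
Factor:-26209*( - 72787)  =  11^1*13^1*509^1*26209^1 = 1907674483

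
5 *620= 3100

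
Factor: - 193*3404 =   -  656972 = -2^2*23^1*37^1*193^1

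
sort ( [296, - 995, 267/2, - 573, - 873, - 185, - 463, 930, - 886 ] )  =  [ - 995, - 886, - 873, - 573,-463,  -  185,  267/2, 296 , 930]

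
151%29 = 6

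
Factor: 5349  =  3^1*1783^1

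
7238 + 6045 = 13283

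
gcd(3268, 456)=76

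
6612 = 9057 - 2445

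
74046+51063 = 125109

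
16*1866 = 29856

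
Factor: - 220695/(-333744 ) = 2^( - 4 )*5^1*17^( - 1 )* 409^(- 1 )*14713^1 = 73565/111248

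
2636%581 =312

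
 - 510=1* ( - 510 )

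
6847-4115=2732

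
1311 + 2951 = 4262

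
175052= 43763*4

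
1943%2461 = 1943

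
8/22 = 4/11 = 0.36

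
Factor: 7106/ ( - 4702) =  - 11^1*17^1*19^1*  2351^(-1)=-  3553/2351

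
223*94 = 20962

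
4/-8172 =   -  1/2043 = -  0.00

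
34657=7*4951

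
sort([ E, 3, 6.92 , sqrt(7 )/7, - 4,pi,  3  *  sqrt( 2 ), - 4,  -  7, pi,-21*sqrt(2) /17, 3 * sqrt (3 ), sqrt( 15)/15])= [ - 7, - 4, - 4,-21 * sqrt(2) /17, sqrt(15 )/15, sqrt ( 7)/7, E,3, pi, pi,3 * sqrt(2), 3*sqrt(3),6.92 ] 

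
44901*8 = 359208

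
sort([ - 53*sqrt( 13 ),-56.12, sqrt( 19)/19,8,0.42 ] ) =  [ - 53*sqrt( 13),-56.12, sqrt ( 19)/19, 0.42, 8] 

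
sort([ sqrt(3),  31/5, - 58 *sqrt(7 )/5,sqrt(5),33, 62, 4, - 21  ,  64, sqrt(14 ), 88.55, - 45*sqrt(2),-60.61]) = [-45*sqrt( 2 ), -60.61,-58*sqrt( 7)/5, -21,sqrt(3), sqrt(5) , sqrt ( 14),4 , 31/5,  33,62, 64, 88.55]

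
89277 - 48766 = 40511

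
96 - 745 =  - 649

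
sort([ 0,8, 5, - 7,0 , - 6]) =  [ - 7, - 6,0,0, 5,  8 ]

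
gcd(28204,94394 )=2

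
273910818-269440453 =4470365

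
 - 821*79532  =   - 65295772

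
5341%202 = 89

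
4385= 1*4385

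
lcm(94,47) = 94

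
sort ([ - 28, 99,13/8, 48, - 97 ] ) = [ - 97,-28,13/8 , 48, 99] 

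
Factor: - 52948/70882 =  - 2^1*31^1 * 83^(-1) = - 62/83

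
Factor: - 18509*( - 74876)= 1385879884=2^2*83^1*223^1*18719^1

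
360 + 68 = 428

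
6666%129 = 87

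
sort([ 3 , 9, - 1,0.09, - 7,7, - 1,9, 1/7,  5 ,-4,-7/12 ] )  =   [ - 7, - 4,-1,-1, - 7/12, 0.09, 1/7, 3, 5, 7, 9, 9 ] 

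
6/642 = 1/107 =0.01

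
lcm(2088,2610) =10440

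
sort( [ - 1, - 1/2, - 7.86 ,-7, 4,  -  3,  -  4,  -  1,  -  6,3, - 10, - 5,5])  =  [ - 10,-7.86,-7, - 6,  -  5, - 4, - 3 , - 1 , - 1, - 1/2,3, 4, 5 ]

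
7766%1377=881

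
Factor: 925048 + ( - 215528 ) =709520 = 2^4*5^1*7^2*181^1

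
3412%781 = 288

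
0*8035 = 0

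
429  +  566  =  995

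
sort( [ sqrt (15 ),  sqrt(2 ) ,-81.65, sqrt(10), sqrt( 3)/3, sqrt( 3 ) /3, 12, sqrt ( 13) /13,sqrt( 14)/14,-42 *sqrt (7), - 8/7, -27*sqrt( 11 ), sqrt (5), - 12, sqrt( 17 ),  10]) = [ - 42*sqrt( 7), - 27*sqrt( 11), - 81.65,-12, - 8/7,  sqrt(  14) /14,sqrt( 13) /13,sqrt(3)/3 , sqrt (3 )/3,sqrt( 2), sqrt(5), sqrt( 10), sqrt( 15 ),sqrt(17 ), 10, 12] 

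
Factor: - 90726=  - 2^1 * 3^1* 15121^1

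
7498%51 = 1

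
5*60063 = 300315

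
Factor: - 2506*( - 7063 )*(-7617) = -2^1*3^1*7^2*179^1*1009^1*2539^1 =- 134819970726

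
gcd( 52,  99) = 1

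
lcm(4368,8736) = 8736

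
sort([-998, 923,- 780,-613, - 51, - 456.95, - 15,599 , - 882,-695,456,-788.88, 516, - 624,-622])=[-998, - 882, - 788.88, - 780,  -  695, - 624, - 622, - 613, - 456.95, - 51, - 15,  456,516, 599,923]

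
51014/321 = 51014/321 = 158.92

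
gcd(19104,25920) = 96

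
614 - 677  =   - 63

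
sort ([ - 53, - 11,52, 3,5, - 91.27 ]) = [ -91.27 , - 53, - 11,3,5 , 52 ] 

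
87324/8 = 10915 + 1/2= 10915.50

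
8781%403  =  318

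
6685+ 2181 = 8866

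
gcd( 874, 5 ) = 1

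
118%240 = 118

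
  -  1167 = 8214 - 9381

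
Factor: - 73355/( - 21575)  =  17/5=5^(-1)*17^1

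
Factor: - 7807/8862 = -37/42 =- 2^( -1 )*3^( - 1 )*7^( - 1 )*37^1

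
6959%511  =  316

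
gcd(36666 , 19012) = 1358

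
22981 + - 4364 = 18617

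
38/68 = 19/34 = 0.56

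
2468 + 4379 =6847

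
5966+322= 6288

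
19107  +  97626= 116733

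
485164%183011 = 119142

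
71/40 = 71/40 = 1.77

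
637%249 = 139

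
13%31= 13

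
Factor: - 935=- 5^1 * 11^1  *17^1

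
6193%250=193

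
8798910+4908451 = 13707361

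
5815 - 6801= -986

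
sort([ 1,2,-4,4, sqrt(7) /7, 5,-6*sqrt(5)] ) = [ -6*sqrt(5 ), - 4, sqrt(7 )/7, 1, 2, 4 , 5] 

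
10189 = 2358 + 7831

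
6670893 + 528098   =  7198991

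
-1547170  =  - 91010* 17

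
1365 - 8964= - 7599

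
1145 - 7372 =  - 6227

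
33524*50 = 1676200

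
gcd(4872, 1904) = 56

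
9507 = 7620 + 1887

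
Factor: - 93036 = -2^2*3^1*7753^1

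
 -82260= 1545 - 83805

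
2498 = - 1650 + 4148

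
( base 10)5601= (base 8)12741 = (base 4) 1113201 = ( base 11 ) 4232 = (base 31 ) 5pl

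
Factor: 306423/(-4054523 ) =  - 3^5*11^(-1)*13^1*97^1*368593^( - 1)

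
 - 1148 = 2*( - 574)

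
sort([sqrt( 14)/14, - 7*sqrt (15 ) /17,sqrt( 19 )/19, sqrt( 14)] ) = [ - 7*sqrt( 15 )/17 , sqrt ( 19 )/19, sqrt ( 14 ) /14, sqrt(14) ] 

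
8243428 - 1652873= 6590555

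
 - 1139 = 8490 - 9629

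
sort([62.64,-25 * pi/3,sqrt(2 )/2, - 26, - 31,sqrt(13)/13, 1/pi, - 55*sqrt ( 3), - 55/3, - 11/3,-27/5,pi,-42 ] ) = [ - 55*sqrt( 3 ),-42, - 31,-25 * pi/3, - 26,-55/3, - 27/5,-11/3,sqrt( 13)/13, 1/pi,sqrt( 2 )/2, pi,62.64 ]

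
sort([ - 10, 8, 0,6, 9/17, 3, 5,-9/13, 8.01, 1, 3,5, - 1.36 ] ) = [ - 10,-1.36, - 9/13, 0, 9/17 , 1,  3, 3, 5,  5, 6, 8,8.01]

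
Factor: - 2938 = - 2^1*13^1*113^1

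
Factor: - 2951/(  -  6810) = 2^(-1 ) * 3^( - 1)*5^(-1)*13^1= 13/30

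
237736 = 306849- 69113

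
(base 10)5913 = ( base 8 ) 13431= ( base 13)28CB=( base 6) 43213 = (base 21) D8C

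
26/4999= 26/4999 = 0.01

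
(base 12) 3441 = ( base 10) 5809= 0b1011010110001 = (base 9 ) 7864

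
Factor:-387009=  - 3^2*7^1*6143^1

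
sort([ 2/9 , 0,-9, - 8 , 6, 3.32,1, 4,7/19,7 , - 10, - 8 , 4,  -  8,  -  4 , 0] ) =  [ - 10, - 9, - 8, - 8, - 8 , - 4 , 0,  0, 2/9,7/19,1,3.32 , 4,4,6, 7]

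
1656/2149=1656/2149 = 0.77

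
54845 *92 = 5045740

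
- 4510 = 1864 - 6374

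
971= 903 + 68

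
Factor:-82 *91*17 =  - 126854= -  2^1*7^1*13^1*17^1*41^1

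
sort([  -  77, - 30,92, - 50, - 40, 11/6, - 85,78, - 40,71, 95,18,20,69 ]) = [ - 85, -77, - 50,-40,-40,-30 , 11/6 , 18,  20,69, 71, 78,92, 95]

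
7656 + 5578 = 13234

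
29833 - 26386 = 3447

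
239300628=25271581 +214029047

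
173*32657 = 5649661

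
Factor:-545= -5^1*109^1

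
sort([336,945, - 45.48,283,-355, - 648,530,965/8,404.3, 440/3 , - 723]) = [ - 723, - 648, - 355 , -45.48,965/8, 440/3, 283,336, 404.3 , 530, 945 ]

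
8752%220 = 172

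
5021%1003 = 6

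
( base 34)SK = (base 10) 972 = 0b1111001100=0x3cc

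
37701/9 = 4189= 4189.00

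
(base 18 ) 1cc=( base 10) 552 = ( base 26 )l6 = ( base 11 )462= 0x228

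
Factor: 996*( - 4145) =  - 2^2*3^1*5^1 *83^1*829^1 = - 4128420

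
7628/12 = 1907/3 = 635.67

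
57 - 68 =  - 11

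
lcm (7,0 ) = 0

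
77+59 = 136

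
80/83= 80/83 = 0.96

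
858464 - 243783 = 614681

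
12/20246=6/10123 = 0.00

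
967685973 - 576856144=390829829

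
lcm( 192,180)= 2880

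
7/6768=7/6768 = 0.00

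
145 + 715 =860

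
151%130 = 21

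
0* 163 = 0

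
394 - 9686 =  -  9292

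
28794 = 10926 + 17868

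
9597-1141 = 8456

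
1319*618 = 815142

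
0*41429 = 0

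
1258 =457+801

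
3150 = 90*35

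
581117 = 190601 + 390516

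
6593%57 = 38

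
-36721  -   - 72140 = 35419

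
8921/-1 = -8921 + 0/1 = - 8921.00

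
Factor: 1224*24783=2^3*3^3  *11^1 * 17^1*751^1 = 30334392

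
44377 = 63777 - 19400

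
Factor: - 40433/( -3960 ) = 2^( - 3)*3^( - 2)* 5^( - 1) * 11^( - 1)*40433^1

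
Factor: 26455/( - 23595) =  - 3^( - 1) * 11^( - 1) * 37^1 = -  37/33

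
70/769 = 70/769=0.09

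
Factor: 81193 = 7^2*1657^1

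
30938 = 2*15469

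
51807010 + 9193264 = 61000274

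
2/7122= 1/3561 =0.00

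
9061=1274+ 7787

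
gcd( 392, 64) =8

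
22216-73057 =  - 50841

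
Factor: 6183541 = 7^1*13^2 * 5227^1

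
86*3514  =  302204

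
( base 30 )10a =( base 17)329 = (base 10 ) 910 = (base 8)1616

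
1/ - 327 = - 1 + 326/327 = - 0.00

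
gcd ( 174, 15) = 3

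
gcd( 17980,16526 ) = 2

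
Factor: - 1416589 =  - 353^1*4013^1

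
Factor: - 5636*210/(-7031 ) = 2^3*3^1*5^1*7^1*79^( - 1)*89^(  -  1)*1409^1 = 1183560/7031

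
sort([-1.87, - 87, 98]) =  [ - 87, - 1.87,98]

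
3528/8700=294/725 = 0.41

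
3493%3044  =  449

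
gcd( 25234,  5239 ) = 31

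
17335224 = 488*35523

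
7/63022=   7/63022 = 0.00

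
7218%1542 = 1050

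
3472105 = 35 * 99203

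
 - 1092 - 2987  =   - 4079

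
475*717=340575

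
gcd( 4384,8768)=4384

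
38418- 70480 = -32062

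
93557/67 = 1396 + 25/67 = 1396.37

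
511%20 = 11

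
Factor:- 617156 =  - 2^2*277^1*557^1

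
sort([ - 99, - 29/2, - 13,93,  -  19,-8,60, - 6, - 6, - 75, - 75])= [-99, - 75, - 75, - 19,  -  29/2, - 13, - 8, - 6 , -6 , 60 , 93] 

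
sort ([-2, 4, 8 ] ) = [ -2 , 4,8 ]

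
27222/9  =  9074/3 = 3024.67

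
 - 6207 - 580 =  - 6787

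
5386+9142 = 14528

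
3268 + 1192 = 4460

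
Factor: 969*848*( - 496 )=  - 2^8*3^1*17^1*19^1 * 31^1*53^1=-407569152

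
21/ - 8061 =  - 1 + 2680/2687 = - 0.00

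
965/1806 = 965/1806 = 0.53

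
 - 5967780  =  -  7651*780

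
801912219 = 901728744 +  - 99816525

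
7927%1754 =911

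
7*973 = 6811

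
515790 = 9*57310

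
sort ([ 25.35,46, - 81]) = [-81, 25.35,46]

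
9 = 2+7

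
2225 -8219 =-5994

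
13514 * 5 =67570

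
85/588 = 85/588 = 0.14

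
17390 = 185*94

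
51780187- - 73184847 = 124965034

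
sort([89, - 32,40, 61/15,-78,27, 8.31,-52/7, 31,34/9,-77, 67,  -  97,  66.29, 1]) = [ - 97,  -  78, - 77, - 32, - 52/7, 1, 34/9,61/15,8.31, 27 , 31, 40,  66.29, 67, 89 ] 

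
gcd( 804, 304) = 4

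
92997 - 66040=26957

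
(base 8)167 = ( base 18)6B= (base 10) 119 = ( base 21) 5e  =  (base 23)54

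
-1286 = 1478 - 2764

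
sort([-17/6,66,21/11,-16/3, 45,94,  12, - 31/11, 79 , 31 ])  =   [ - 16/3,-17/6, - 31/11,  21/11,12, 31,45, 66,79,94] 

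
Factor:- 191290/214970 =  - 517/581 = - 7^(-1 )*11^1*47^1*83^( - 1)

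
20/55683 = 20/55683 = 0.00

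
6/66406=3/33203 = 0.00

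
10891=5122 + 5769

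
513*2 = 1026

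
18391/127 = 144 + 103/127  =  144.81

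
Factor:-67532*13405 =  - 2^2*5^1 * 7^1*383^1 * 16883^1 = - 905266460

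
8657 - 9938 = - 1281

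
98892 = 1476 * 67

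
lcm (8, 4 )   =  8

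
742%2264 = 742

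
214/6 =107/3 = 35.67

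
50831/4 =12707+ 3/4  =  12707.75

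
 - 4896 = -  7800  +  2904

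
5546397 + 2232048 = 7778445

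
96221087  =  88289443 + 7931644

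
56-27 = 29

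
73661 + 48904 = 122565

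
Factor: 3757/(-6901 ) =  - 13^1*17^2*67^( - 1) *103^(-1) 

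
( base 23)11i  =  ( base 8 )1072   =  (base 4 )20322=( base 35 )GA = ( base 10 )570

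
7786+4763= 12549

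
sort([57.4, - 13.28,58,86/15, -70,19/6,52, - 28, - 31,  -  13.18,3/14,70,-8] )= [  -  70, - 31,-28,-13.28,-13.18,-8 , 3/14,19/6 , 86/15,52 , 57.4,58, 70]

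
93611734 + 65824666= 159436400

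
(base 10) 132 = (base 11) 110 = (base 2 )10000100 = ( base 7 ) 246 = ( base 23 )5H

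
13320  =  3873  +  9447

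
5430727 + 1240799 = 6671526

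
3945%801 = 741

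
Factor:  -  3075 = -3^1*5^2*41^1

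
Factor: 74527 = 74527^1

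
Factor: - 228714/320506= - 114357/160253 = -  3^1 * 38119^1 * 160253^ ( - 1) 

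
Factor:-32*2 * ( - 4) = 256 = 2^8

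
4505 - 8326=-3821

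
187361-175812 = 11549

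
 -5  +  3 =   -  2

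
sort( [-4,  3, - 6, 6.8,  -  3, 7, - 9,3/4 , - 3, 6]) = [ - 9, - 6 , - 4, - 3, - 3,  3/4, 3 , 6,6.8, 7]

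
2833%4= 1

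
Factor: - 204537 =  - 3^1*29^1*2351^1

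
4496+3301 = 7797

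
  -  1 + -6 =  - 7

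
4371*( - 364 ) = -1591044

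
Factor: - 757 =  - 757^1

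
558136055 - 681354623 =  - 123218568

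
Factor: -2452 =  - 2^2*613^1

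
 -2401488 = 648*( - 3706)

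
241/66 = 241/66= 3.65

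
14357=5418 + 8939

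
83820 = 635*132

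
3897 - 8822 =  - 4925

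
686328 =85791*8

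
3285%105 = 30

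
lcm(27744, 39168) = 665856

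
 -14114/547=  -  26 + 108/547 = -25.80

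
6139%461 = 146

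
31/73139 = 31/73139 = 0.00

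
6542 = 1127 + 5415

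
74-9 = 65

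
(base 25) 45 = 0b1101001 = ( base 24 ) 49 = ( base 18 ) 5f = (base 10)105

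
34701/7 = 34701/7 = 4957.29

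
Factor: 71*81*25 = 3^4*5^2 * 71^1 =143775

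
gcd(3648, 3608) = 8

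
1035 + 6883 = 7918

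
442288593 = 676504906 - 234216313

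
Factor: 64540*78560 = 5070262400 = 2^7*5^2*7^1*461^1*491^1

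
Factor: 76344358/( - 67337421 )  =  -2^1*3^( - 1)*149^(-1)*199^( - 1 )*757^(  -  1)*1087^1*35117^1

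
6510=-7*( - 930)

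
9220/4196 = 2305/1049= 2.20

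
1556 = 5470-3914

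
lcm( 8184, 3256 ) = 302808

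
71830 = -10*( - 7183) 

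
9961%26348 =9961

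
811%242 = 85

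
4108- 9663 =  - 5555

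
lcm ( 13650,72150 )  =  505050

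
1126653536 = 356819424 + 769834112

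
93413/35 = 2668 + 33/35 =2668.94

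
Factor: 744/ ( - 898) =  - 2^2 * 3^1*31^1*449^( - 1)=- 372/449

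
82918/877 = 82918/877 = 94.55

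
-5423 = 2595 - 8018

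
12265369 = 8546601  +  3718768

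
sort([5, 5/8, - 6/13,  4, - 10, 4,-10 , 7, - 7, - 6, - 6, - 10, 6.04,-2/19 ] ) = [  -  10, - 10 ,-10, -7,-6, - 6, - 6/13, - 2/19, 5/8, 4, 4, 5,6.04, 7]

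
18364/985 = 18 + 634/985 =18.64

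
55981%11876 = 8477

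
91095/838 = 108 + 591/838  =  108.71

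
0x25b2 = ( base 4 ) 2112302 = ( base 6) 112402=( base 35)7up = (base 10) 9650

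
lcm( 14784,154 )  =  14784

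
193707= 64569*3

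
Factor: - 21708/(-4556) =3^4*17^ ( - 1) = 81/17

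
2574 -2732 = -158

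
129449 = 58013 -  - 71436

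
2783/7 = 397+4/7= 397.57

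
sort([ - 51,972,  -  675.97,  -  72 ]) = [ - 675.97 ,-72, - 51,972 ]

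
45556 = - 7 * ( - 6508)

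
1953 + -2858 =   -  905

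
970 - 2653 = -1683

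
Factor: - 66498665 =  - 5^1*757^1*17569^1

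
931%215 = 71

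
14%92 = 14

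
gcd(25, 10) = 5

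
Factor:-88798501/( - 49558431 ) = 3^ ( - 1) * 11^1*13^( - 1 ) * 677^ ( - 1)*1877^ (  -  1 )*8072591^1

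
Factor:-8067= -3^1 *2689^1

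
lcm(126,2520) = 2520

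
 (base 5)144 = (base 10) 49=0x31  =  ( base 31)1i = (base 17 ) 2f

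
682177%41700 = 14977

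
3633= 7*519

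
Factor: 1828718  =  2^1*914359^1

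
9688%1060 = 148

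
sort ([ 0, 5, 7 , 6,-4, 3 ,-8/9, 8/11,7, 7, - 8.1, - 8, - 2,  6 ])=[ - 8.1 , - 8, - 4, - 2 ,-8/9,0, 8/11,3, 5,6,  6,7, 7,7 ]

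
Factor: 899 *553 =7^1*29^1*31^1*79^1 = 497147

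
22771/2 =11385 + 1/2 = 11385.50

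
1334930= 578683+756247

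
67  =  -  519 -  - 586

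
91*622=56602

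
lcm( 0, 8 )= 0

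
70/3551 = 70/3551 = 0.02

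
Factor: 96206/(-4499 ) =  - 8746/409 = - 2^1*409^( - 1 )*4373^1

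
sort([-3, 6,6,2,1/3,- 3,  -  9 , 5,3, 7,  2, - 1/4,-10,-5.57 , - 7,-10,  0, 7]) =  [ - 10, - 10 ,  -  9,-7, - 5.57,-3, - 3, - 1/4, 0, 1/3,2,2,3,5,  6, 6,7,7]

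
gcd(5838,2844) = 6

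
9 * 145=1305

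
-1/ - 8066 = 1/8066 = 0.00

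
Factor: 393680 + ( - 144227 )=249453 = 3^3*9239^1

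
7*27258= 190806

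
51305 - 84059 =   -  32754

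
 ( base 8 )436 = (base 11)240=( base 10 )286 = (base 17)ge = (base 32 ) 8U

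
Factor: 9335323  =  9335323^1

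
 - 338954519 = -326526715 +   -  12427804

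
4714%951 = 910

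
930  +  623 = 1553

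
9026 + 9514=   18540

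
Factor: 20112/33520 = 3/5=3^1 * 5^ ( - 1) 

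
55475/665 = 1585/19 = 83.42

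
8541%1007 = 485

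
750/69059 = 750/69059 = 0.01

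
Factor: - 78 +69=- 9 = -3^2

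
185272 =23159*8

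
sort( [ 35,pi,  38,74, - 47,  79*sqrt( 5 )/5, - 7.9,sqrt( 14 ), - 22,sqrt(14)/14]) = [ - 47, - 22, - 7.9 , sqrt( 14)/14,pi,sqrt( 14 ),35, 79*sqrt( 5)/5,38, 74 ]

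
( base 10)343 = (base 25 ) di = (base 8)527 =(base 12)247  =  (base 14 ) 1A7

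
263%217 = 46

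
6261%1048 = 1021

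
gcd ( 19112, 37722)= 2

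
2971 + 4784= 7755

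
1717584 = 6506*264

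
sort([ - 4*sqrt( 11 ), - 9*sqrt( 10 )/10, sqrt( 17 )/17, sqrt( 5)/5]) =[- 4*sqrt( 11 ), - 9*sqrt( 10) /10, sqrt( 17 )/17, sqrt(5 )/5 ]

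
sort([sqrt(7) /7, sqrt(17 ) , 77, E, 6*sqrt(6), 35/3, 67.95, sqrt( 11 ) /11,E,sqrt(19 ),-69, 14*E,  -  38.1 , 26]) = [ - 69,-38.1,sqrt(11)/11, sqrt (7)/7,E,E, sqrt ( 17),sqrt(19),  35/3, 6* sqrt(6), 26, 14 * E,67.95,77 ] 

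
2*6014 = 12028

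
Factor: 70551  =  3^4*13^1*67^1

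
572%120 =92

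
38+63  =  101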